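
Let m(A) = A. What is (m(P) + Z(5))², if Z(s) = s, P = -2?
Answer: 9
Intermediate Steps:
(m(P) + Z(5))² = (-2 + 5)² = 3² = 9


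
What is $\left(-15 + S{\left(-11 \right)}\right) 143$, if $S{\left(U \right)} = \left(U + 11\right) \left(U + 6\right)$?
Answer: $-2145$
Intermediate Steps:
$S{\left(U \right)} = \left(6 + U\right) \left(11 + U\right)$ ($S{\left(U \right)} = \left(11 + U\right) \left(6 + U\right) = \left(6 + U\right) \left(11 + U\right)$)
$\left(-15 + S{\left(-11 \right)}\right) 143 = \left(-15 + \left(66 + \left(-11\right)^{2} + 17 \left(-11\right)\right)\right) 143 = \left(-15 + \left(66 + 121 - 187\right)\right) 143 = \left(-15 + 0\right) 143 = \left(-15\right) 143 = -2145$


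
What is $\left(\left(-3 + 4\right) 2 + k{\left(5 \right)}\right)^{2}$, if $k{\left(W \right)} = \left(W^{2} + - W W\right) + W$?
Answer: $49$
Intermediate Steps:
$k{\left(W \right)} = W$ ($k{\left(W \right)} = \left(W^{2} - W^{2}\right) + W = 0 + W = W$)
$\left(\left(-3 + 4\right) 2 + k{\left(5 \right)}\right)^{2} = \left(\left(-3 + 4\right) 2 + 5\right)^{2} = \left(1 \cdot 2 + 5\right)^{2} = \left(2 + 5\right)^{2} = 7^{2} = 49$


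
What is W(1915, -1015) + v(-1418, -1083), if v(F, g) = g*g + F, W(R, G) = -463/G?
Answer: 1189043528/1015 ≈ 1.1715e+6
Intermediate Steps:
v(F, g) = F + g² (v(F, g) = g² + F = F + g²)
W(1915, -1015) + v(-1418, -1083) = -463/(-1015) + (-1418 + (-1083)²) = -463*(-1/1015) + (-1418 + 1172889) = 463/1015 + 1171471 = 1189043528/1015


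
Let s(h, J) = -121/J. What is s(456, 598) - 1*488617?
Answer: -292193087/598 ≈ -4.8862e+5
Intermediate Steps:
s(456, 598) - 1*488617 = -121/598 - 1*488617 = -121*1/598 - 488617 = -121/598 - 488617 = -292193087/598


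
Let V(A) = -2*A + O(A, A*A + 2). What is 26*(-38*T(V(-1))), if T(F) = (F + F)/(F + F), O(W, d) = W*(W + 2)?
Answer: -988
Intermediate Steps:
O(W, d) = W*(2 + W)
V(A) = -2*A + A*(2 + A)
T(F) = 1 (T(F) = (2*F)/((2*F)) = (2*F)*(1/(2*F)) = 1)
26*(-38*T(V(-1))) = 26*(-38*1) = 26*(-38) = -988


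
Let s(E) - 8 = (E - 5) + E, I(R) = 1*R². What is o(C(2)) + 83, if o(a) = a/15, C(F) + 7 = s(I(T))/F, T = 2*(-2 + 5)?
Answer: 2551/30 ≈ 85.033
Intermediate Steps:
T = 6 (T = 2*3 = 6)
I(R) = R²
s(E) = 3 + 2*E (s(E) = 8 + ((E - 5) + E) = 8 + ((-5 + E) + E) = 8 + (-5 + 2*E) = 3 + 2*E)
C(F) = -7 + 75/F (C(F) = -7 + (3 + 2*6²)/F = -7 + (3 + 2*36)/F = -7 + (3 + 72)/F = -7 + 75/F)
o(a) = a/15 (o(a) = a*(1/15) = a/15)
o(C(2)) + 83 = (-7 + 75/2)/15 + 83 = (1/15)*(61/2) + 83 = 61/30 + 83 = 2551/30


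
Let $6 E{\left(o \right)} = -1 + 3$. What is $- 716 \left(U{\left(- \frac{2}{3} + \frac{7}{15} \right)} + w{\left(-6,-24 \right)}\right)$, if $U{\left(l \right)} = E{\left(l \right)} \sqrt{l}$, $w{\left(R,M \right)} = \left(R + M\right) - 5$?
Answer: $25060 - \frac{716 i \sqrt{5}}{15} \approx 25060.0 - 106.73 i$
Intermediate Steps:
$E{\left(o \right)} = \frac{1}{3}$ ($E{\left(o \right)} = \frac{-1 + 3}{6} = \frac{1}{6} \cdot 2 = \frac{1}{3}$)
$w{\left(R,M \right)} = -5 + M + R$ ($w{\left(R,M \right)} = \left(M + R\right) - 5 = -5 + M + R$)
$U{\left(l \right)} = \frac{\sqrt{l}}{3}$
$- 716 \left(U{\left(- \frac{2}{3} + \frac{7}{15} \right)} + w{\left(-6,-24 \right)}\right) = - 716 \left(\frac{\sqrt{- \frac{2}{3} + \frac{7}{15}}}{3} - 35\right) = - 716 \left(\frac{\sqrt{- \frac{1}{5}}}{3} - 35\right) = - 716 \left(\frac{\frac{1}{5} i \sqrt{5}}{3} - 35\right) = - 716 \left(\frac{i \sqrt{5}}{15} - 35\right) = - 716 \left(-35 + \frac{i \sqrt{5}}{15}\right) = 25060 - \frac{716 i \sqrt{5}}{15}$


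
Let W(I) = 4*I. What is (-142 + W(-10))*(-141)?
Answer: 25662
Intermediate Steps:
(-142 + W(-10))*(-141) = (-142 + 4*(-10))*(-141) = (-142 - 40)*(-141) = -182*(-141) = 25662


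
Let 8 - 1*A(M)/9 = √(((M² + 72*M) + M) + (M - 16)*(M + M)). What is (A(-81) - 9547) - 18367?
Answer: -27842 - 81*√202 ≈ -28993.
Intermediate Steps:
A(M) = 72 - 9*√(M² + 73*M + 2*M*(-16 + M)) (A(M) = 72 - 9*√(((M² + 72*M) + M) + (M - 16)*(M + M)) = 72 - 9*√((M² + 73*M) + (-16 + M)*(2*M)) = 72 - 9*√((M² + 73*M) + 2*M*(-16 + M)) = 72 - 9*√(M² + 73*M + 2*M*(-16 + M)))
(A(-81) - 9547) - 18367 = ((72 - 9*9*√202) - 9547) - 18367 = ((72 - 81*√202) - 9547) - 18367 = (-9475 - 81*√202) - 18367 = -27842 - 81*√202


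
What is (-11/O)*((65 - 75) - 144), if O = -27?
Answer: -1694/27 ≈ -62.741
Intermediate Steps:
(-11/O)*((65 - 75) - 144) = (-11/(-27))*((65 - 75) - 144) = (-11*(-1/27))*(-10 - 144) = (11/27)*(-154) = -1694/27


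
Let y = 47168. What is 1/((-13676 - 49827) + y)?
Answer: -1/16335 ≈ -6.1218e-5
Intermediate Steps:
1/((-13676 - 49827) + y) = 1/((-13676 - 49827) + 47168) = 1/(-63503 + 47168) = 1/(-16335) = -1/16335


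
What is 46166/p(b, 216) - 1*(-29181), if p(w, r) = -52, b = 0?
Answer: 735623/26 ≈ 28293.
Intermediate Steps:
46166/p(b, 216) - 1*(-29181) = 46166/(-52) - 1*(-29181) = 46166*(-1/52) + 29181 = -23083/26 + 29181 = 735623/26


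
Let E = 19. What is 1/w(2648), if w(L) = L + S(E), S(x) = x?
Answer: 1/2667 ≈ 0.00037495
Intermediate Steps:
w(L) = 19 + L (w(L) = L + 19 = 19 + L)
1/w(2648) = 1/(19 + 2648) = 1/2667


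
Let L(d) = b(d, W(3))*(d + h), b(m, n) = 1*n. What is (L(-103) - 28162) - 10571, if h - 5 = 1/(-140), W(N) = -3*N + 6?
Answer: -5381457/140 ≈ -38439.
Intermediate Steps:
W(N) = 6 - 3*N
h = 699/140 (h = 5 + 1/(-140) = 5 - 1/140 = 699/140 ≈ 4.9929)
b(m, n) = n
L(d) = -2097/140 - 3*d (L(d) = (6 - 3*3)*(d + 699/140) = (6 - 9)*(699/140 + d) = -3*(699/140 + d) = -2097/140 - 3*d)
(L(-103) - 28162) - 10571 = ((-2097/140 - 3*(-103)) - 28162) - 10571 = ((-2097/140 + 309) - 28162) - 10571 = (41163/140 - 28162) - 10571 = -3901517/140 - 10571 = -5381457/140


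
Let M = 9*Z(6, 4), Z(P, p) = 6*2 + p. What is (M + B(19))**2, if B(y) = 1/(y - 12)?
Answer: 1018081/49 ≈ 20777.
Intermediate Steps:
B(y) = 1/(-12 + y)
Z(P, p) = 12 + p
M = 144 (M = 9*(12 + 4) = 9*16 = 144)
(M + B(19))**2 = (144 + 1/(-12 + 19))**2 = (144 + 1/7)**2 = (1009/7)**2 = 1018081/49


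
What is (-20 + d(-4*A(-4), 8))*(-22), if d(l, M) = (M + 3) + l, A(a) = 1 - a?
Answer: 638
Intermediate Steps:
d(l, M) = 3 + M + l (d(l, M) = (3 + M) + l = 3 + M + l)
(-20 + d(-4*A(-4), 8))*(-22) = (-20 + (3 + 8 - 4*(1 - 1*(-4))))*(-22) = (-20 + (3 + 8 - 4*(1 + 4)))*(-22) = (-20 + (3 + 8 - 4*5))*(-22) = (-20 + (3 + 8 - 20))*(-22) = (-20 - 9)*(-22) = -29*(-22) = 638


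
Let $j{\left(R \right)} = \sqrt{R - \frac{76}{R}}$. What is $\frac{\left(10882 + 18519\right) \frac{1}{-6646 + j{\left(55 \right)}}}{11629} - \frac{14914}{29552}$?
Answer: $- \frac{210822323301902523}{417428492176910824} - \frac{29401 \sqrt{162195}}{28250439373099} \approx -0.50505$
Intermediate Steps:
$\frac{\left(10882 + 18519\right) \frac{1}{-6646 + j{\left(55 \right)}}}{11629} - \frac{14914}{29552} = \frac{\left(10882 + 18519\right) \frac{1}{-6646 + \sqrt{55 - \frac{76}{55}}}}{11629} - \frac{14914}{29552} = \frac{29401}{-6646 + \sqrt{55 - \frac{76}{55}}} \cdot \frac{1}{11629} - \frac{7457}{14776} = \frac{29401}{-6646 + \sqrt{\frac{2949}{55}}} \cdot \frac{1}{11629} - \frac{7457}{14776} = \frac{29401}{-6646 + \frac{\sqrt{162195}}{55}} \cdot \frac{1}{11629} - \frac{7457}{14776} = \frac{29401}{11629 \left(-6646 + \frac{\sqrt{162195}}{55}\right)} - \frac{7457}{14776} = - \frac{7457}{14776} + \frac{29401}{11629 \left(-6646 + \frac{\sqrt{162195}}{55}\right)}$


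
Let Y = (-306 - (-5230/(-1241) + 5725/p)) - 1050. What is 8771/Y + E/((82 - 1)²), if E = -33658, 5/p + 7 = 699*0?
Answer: -22950260399/6020511381 ≈ -3.8120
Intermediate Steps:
p = -5/7 (p = 5/(-7 + 699*0) = 5/(-7 + 0) = 5/(-7) = 5*(-⅐) = -5/7 ≈ -0.71429)
Y = 8258589/1241 (Y = (-306 - (-5230/(-1241) + 5725/(-5/7))) - 1050 = (-306 - (-5230*(-1/1241) + 5725*(-7/5))) - 1050 = (-306 - (5230/1241 - 8015)) - 1050 = (-306 - 1*(-9941385/1241)) - 1050 = (-306 + 9941385/1241) - 1050 = 9561639/1241 - 1050 = 8258589/1241 ≈ 6654.8)
8771/Y + E/((82 - 1)²) = 8771/(8258589/1241) - 33658/(82 - 1)² = 8771*(1241/8258589) - 33658/(81²) = 10884811/8258589 - 33658/6561 = -22950260399/6020511381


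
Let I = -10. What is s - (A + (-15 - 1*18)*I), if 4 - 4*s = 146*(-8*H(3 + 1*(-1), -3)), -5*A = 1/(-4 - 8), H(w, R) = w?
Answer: 15299/60 ≈ 254.98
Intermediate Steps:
A = 1/60 (A = -1/(5*(-4 - 8)) = -⅕/(-12) = -⅕*(-1/12) = 1/60 ≈ 0.016667)
s = 585 (s = 1 - 73*(-8*(3 + 1*(-1)))/2 = 1 - 73*(-8*(3 - 1))/2 = 1 - 73*(-8*2)/2 = 1 - 73*(-16)/2 = 1 - ¼*(-2336) = 1 + 584 = 585)
s - (A + (-15 - 1*18)*I) = 585 - (1/60 + (-15 - 1*18)*(-10)) = 585 - (1/60 + (-15 - 18)*(-10)) = 585 - (1/60 - 33*(-10)) = 585 - (1/60 + 330) = 585 - 1*19801/60 = 585 - 19801/60 = 15299/60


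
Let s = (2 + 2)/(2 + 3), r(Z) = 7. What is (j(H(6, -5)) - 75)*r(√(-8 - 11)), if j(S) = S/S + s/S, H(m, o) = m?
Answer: -7756/15 ≈ -517.07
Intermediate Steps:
s = ⅘ (s = 4/5 = 4*(⅕) = ⅘ ≈ 0.80000)
j(S) = 1 + 4/(5*S) (j(S) = S/S + 4/(5*S) = 1 + 4/(5*S))
(j(H(6, -5)) - 75)*r(√(-8 - 11)) = ((⅘ + 6)/6 - 75)*7 = ((⅙)*(34/5) - 75)*7 = (17/15 - 75)*7 = -1108/15*7 = -7756/15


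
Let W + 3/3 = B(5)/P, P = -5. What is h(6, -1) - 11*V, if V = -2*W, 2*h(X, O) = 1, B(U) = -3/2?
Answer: -149/10 ≈ -14.900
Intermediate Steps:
B(U) = -3/2 (B(U) = -3*1/2 = -3/2)
h(X, O) = 1/2 (h(X, O) = (1/2)*1 = 1/2)
W = -7/10 (W = -1 - 3/2/(-5) = -1 - 3/2*(-1/5) = -1 + 3/10 = -7/10 ≈ -0.70000)
V = 7/5 (V = -2*(-7/10) = 7/5 ≈ 1.4000)
h(6, -1) - 11*V = 1/2 - 11*7/5 = 1/2 - 77/5 = -149/10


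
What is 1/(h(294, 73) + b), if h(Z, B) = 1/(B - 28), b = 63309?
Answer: 45/2848906 ≈ 1.5796e-5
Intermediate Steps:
h(Z, B) = 1/(-28 + B)
1/(h(294, 73) + b) = 1/(1/(-28 + 73) + 63309) = 1/(1/45 + 63309) = 1/(2848906/45) = 45/2848906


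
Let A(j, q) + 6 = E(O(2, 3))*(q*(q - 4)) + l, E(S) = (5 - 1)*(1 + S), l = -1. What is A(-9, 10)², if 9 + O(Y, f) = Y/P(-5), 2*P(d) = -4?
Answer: 4695889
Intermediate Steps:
P(d) = -2 (P(d) = (½)*(-4) = -2)
O(Y, f) = -9 - Y/2 (O(Y, f) = -9 + Y/(-2) = -9 + Y*(-½) = -9 - Y/2)
E(S) = 4 + 4*S (E(S) = 4*(1 + S) = 4 + 4*S)
A(j, q) = -7 - 36*q*(-4 + q) (A(j, q) = -6 + ((4 + 4*(-9 - ½*2))*(q*(q - 4)) - 1) = -6 + ((4 + 4*(-9 - 1))*(q*(-4 + q)) - 1) = -6 + ((4 + 4*(-10))*(q*(-4 + q)) - 1) = -6 + ((4 - 40)*(q*(-4 + q)) - 1) = -6 + (-36*q*(-4 + q) - 1) = -6 + (-1 - 36*q*(-4 + q)) = -7 - 36*q*(-4 + q))
A(-9, 10)² = (-7 - 36*10² + 144*10)² = (-7 - 36*100 + 1440)² = (-7 - 3600 + 1440)² = (-2167)² = 4695889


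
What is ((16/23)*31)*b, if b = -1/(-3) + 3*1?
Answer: 4960/69 ≈ 71.884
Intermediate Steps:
b = 10/3 (b = -1*(-⅓) + 3 = ⅓ + 3 = 10/3 ≈ 3.3333)
((16/23)*31)*b = ((16/23)*31)*(10/3) = (496/23)*(10/3) = 4960/69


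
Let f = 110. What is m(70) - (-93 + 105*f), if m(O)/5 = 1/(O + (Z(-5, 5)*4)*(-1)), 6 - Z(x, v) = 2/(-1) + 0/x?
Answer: -435361/38 ≈ -11457.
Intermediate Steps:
Z(x, v) = 8 (Z(x, v) = 6 - (2/(-1) + 0/x) = 6 - (2*(-1) + 0) = 6 - (-2 + 0) = 6 - 1*(-2) = 6 + 2 = 8)
m(O) = 5/(-32 + O) (m(O) = 5/(O + (8*4)*(-1)) = 5/(O + 32*(-1)) = 5/(O - 32) = 5/(-32 + O))
m(70) - (-93 + 105*f) = 5/(-32 + 70) - (-93 + 105*110) = 5/38 - (-93 + 11550) = 5*(1/38) - 1*11457 = 5/38 - 11457 = -435361/38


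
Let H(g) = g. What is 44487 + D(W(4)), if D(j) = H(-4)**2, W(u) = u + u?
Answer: 44503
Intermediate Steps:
W(u) = 2*u
D(j) = 16 (D(j) = (-4)**2 = 16)
44487 + D(W(4)) = 44487 + 16 = 44503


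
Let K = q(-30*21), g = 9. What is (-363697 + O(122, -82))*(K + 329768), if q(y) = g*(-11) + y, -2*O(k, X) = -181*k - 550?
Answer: -115947091859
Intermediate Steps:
O(k, X) = 275 + 181*k/2 (O(k, X) = -(-181*k - 550)/2 = -(-550 - 181*k)/2 = 275 + 181*k/2)
q(y) = -99 + y (q(y) = 9*(-11) + y = -99 + y)
K = -729 (K = -99 - 30*21 = -99 - 630 = -729)
(-363697 + O(122, -82))*(K + 329768) = (-363697 + (275 + (181/2)*122))*(-729 + 329768) = (-363697 + (275 + 11041))*329039 = (-363697 + 11316)*329039 = -352381*329039 = -115947091859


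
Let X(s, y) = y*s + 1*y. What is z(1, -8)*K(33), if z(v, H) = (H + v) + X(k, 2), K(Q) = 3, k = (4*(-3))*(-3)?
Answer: 201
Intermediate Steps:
k = 36 (k = -12*(-3) = 36)
X(s, y) = y + s*y (X(s, y) = s*y + y = y + s*y)
z(v, H) = 74 + H + v (z(v, H) = (H + v) + 2*(1 + 36) = (H + v) + 2*37 = (H + v) + 74 = 74 + H + v)
z(1, -8)*K(33) = (74 - 8 + 1)*3 = 67*3 = 201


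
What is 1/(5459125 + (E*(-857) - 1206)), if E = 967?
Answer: 1/4629200 ≈ 2.1602e-7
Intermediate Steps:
1/(5459125 + (E*(-857) - 1206)) = 1/(5459125 + (967*(-857) - 1206)) = 1/(5459125 + (-828719 - 1206)) = 1/(5459125 - 829925) = 1/4629200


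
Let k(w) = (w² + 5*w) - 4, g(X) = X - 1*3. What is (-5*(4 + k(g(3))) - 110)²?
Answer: 12100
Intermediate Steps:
g(X) = -3 + X (g(X) = X - 3 = -3 + X)
k(w) = -4 + w² + 5*w
(-5*(4 + k(g(3))) - 110)² = (-5*(4 + (-4 + (-3 + 3)² + 5*(-3 + 3))) - 110)² = (-5*(4 + (-4 + 0² + 5*0)) - 110)² = (-5*(4 + (-4 + 0 + 0)) - 110)² = (-5*(4 - 4) - 110)² = (-5*0 - 110)² = (0 - 110)² = (-110)² = 12100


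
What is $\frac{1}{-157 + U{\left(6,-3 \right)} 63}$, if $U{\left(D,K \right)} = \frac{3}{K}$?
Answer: $- \frac{1}{220} \approx -0.0045455$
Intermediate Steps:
$\frac{1}{-157 + U{\left(6,-3 \right)} 63} = \frac{1}{-157 + \frac{3}{-3} \cdot 63} = \frac{1}{-157 + 3 \left(- \frac{1}{3}\right) 63} = \frac{1}{-157 - 63} = \frac{1}{-220} = - \frac{1}{220}$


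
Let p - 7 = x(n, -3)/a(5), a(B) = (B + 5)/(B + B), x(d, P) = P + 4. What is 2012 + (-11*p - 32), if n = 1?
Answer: 1892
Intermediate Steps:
x(d, P) = 4 + P
a(B) = (5 + B)/(2*B) (a(B) = (5 + B)/((2*B)) = (5 + B)*(1/(2*B)) = (5 + B)/(2*B))
p = 8 (p = 7 + (4 - 3)/(((½)*(5 + 5)/5)) = 7 + 1/((½)*(⅕)*10) = 7 + 1/1 = 7 + 1*1 = 7 + 1 = 8)
2012 + (-11*p - 32) = 2012 + (-11*8 - 32) = 2012 + (-88 - 32) = 2012 - 120 = 1892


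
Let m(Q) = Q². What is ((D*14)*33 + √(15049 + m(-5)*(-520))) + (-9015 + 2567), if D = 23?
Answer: 4178 + √2049 ≈ 4223.3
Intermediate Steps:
((D*14)*33 + √(15049 + m(-5)*(-520))) + (-9015 + 2567) = ((23*14)*33 + √(15049 + (-5)²*(-520))) + (-9015 + 2567) = (322*33 + √(15049 + 25*(-520))) - 6448 = (10626 + √(15049 - 13000)) - 6448 = (10626 + √2049) - 6448 = 4178 + √2049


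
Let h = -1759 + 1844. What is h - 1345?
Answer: -1260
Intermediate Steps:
h = 85
h - 1345 = 85 - 1345 = -1260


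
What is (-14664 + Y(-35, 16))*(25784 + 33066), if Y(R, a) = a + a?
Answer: -861093200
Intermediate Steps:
Y(R, a) = 2*a
(-14664 + Y(-35, 16))*(25784 + 33066) = (-14664 + 2*16)*(25784 + 33066) = (-14664 + 32)*58850 = -14632*58850 = -861093200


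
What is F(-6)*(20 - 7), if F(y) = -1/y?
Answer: 13/6 ≈ 2.1667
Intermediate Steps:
F(-6)*(20 - 7) = (-1/(-6))*(20 - 7) = -1*(-⅙)*13 = (⅙)*13 = 13/6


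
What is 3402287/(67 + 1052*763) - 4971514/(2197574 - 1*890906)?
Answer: 25267304823/58273255018 ≈ 0.43360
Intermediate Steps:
3402287/(67 + 1052*763) - 4971514/(2197574 - 1*890906) = 3402287/(67 + 802676) - 4971514/(2197574 - 890906) = 3402287/802743 - 4971514/1306668 = 3402287*(1/802743) - 4971514*1/1306668 = 3402287/802743 - 2485757/653334 = 25267304823/58273255018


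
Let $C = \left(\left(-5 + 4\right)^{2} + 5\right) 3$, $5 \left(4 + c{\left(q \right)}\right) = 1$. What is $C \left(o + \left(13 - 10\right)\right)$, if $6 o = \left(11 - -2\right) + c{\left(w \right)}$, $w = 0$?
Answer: $\frac{408}{5} \approx 81.6$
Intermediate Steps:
$c{\left(q \right)} = - \frac{19}{5}$ ($c{\left(q \right)} = -4 + \frac{1}{5} \cdot 1 = -4 + \frac{1}{5} = - \frac{19}{5}$)
$C = 18$ ($C = \left(\left(-1\right)^{2} + 5\right) 3 = \left(1 + 5\right) 3 = 6 \cdot 3 = 18$)
$o = \frac{23}{15}$ ($o = \frac{\left(11 - -2\right) - \frac{19}{5}}{6} = \frac{\left(11 + 2\right) - \frac{19}{5}}{6} = \frac{13 - \frac{19}{5}}{6} = \frac{1}{6} \cdot \frac{46}{5} = \frac{23}{15} \approx 1.5333$)
$C \left(o + \left(13 - 10\right)\right) = 18 \left(\frac{23}{15} + \left(13 - 10\right)\right) = 18 \left(\frac{23}{15} + 3\right) = 18 \cdot \frac{68}{15} = \frac{408}{5}$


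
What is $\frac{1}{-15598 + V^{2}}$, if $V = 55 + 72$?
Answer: $\frac{1}{531} \approx 0.0018832$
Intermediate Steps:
$V = 127$
$\frac{1}{-15598 + V^{2}} = \frac{1}{-15598 + 127^{2}} = \frac{1}{-15598 + 16129} = \frac{1}{531}$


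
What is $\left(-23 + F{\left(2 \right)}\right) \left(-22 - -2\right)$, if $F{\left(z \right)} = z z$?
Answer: $380$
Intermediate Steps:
$F{\left(z \right)} = z^{2}$
$\left(-23 + F{\left(2 \right)}\right) \left(-22 - -2\right) = \left(-23 + 2^{2}\right) \left(-22 - -2\right) = \left(-23 + 4\right) \left(-22 + 2\right) = \left(-19\right) \left(-20\right) = 380$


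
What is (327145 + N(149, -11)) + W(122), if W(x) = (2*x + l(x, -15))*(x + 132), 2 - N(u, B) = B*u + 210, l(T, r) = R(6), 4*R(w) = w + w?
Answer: 391314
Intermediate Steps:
R(w) = w/2 (R(w) = (w + w)/4 = (2*w)/4 = w/2)
l(T, r) = 3 (l(T, r) = (½)*6 = 3)
N(u, B) = -208 - B*u (N(u, B) = 2 - (B*u + 210) = 2 - (210 + B*u) = 2 + (-210 - B*u) = -208 - B*u)
W(x) = (3 + 2*x)*(132 + x) (W(x) = (2*x + 3)*(x + 132) = (3 + 2*x)*(132 + x))
(327145 + N(149, -11)) + W(122) = (327145 + (-208 - 1*(-11)*149)) + (396 + 2*122² + 267*122) = (327145 + (-208 + 1639)) + (396 + 2*14884 + 32574) = (327145 + 1431) + (396 + 29768 + 32574) = 328576 + 62738 = 391314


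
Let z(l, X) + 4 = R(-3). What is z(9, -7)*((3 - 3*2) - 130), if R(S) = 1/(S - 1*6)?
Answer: 4921/9 ≈ 546.78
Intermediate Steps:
R(S) = 1/(-6 + S) (R(S) = 1/(S - 6) = 1/(-6 + S))
z(l, X) = -37/9 (z(l, X) = -4 + 1/(-6 - 3) = -4 + 1/(-9) = -4 - ⅑ = -37/9)
z(9, -7)*((3 - 3*2) - 130) = -37*((3 - 3*2) - 130)/9 = -37*((3 - 6) - 130)/9 = -37*(-3 - 130)/9 = -37/9*(-133) = 4921/9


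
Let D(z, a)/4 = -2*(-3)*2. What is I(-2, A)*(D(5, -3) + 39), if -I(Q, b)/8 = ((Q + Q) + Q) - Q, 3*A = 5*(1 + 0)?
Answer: 2784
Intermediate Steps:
D(z, a) = 48 (D(z, a) = 4*(-2*(-3)*2) = 4*(6*2) = 4*12 = 48)
A = 5/3 (A = (5*(1 + 0))/3 = (5*1)/3 = (⅓)*5 = 5/3 ≈ 1.6667)
I(Q, b) = -16*Q (I(Q, b) = -8*(((Q + Q) + Q) - Q) = -8*((2*Q + Q) - Q) = -8*(3*Q - Q) = -16*Q)
I(-2, A)*(D(5, -3) + 39) = (-16*(-2))*(48 + 39) = 32*87 = 2784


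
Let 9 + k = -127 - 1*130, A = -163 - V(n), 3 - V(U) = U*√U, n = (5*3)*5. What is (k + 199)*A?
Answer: 11122 - 25125*√3 ≈ -32396.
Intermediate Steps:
n = 75 (n = 15*5 = 75)
V(U) = 3 - U^(3/2) (V(U) = 3 - U*√U = 3 - U^(3/2))
A = -166 + 375*√3 (A = -163 - (3 - 75^(3/2)) = -163 - (3 - 375*√3) = -163 + (-3 + 375*√3) = -166 + 375*√3 ≈ 483.52)
k = -266 (k = -9 + (-127 - 1*130) = -9 + (-127 - 130) = -9 - 257 = -266)
(k + 199)*A = (-266 + 199)*(-166 + 375*√3) = -67*(-166 + 375*√3) = 11122 - 25125*√3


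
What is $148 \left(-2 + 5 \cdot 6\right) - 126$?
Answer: $4018$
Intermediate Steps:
$148 \left(-2 + 5 \cdot 6\right) - 126 = 148 \left(-2 + 30\right) - 126 = 148 \cdot 28 - 126 = 4144 - 126 = 4018$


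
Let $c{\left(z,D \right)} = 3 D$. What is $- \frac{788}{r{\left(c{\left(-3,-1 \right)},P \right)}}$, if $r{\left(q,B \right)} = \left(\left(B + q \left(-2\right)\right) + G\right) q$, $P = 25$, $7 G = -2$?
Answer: $\frac{5516}{645} \approx 8.5519$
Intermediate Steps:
$G = - \frac{2}{7}$ ($G = \frac{1}{7} \left(-2\right) = - \frac{2}{7} \approx -0.28571$)
$r{\left(q,B \right)} = q \left(- \frac{2}{7} + B - 2 q\right)$ ($r{\left(q,B \right)} = \left(\left(B + q \left(-2\right)\right) - \frac{2}{7}\right) q = \left(\left(B - 2 q\right) - \frac{2}{7}\right) q = \left(- \frac{2}{7} + B - 2 q\right) q = q \left(- \frac{2}{7} + B - 2 q\right)$)
$- \frac{788}{r{\left(c{\left(-3,-1 \right)},P \right)}} = - \frac{788}{\frac{1}{7} \cdot 3 \left(-1\right) \left(-2 - 14 \cdot 3 \left(-1\right) + 7 \cdot 25\right)} = - \frac{788}{\frac{1}{7} \left(-3\right) \left(-2 - -42 + 175\right)} = - \frac{788}{\frac{1}{7} \left(-3\right) \left(-2 + 42 + 175\right)} = - \frac{788}{\frac{1}{7} \left(-3\right) 215} = - \frac{788}{- \frac{645}{7}} = \left(-788\right) \left(- \frac{7}{645}\right) = \frac{5516}{645}$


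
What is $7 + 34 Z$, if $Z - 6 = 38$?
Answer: $1503$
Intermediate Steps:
$Z = 44$ ($Z = 6 + 38 = 44$)
$7 + 34 Z = 7 + 34 \cdot 44 = 7 + 1496 = 1503$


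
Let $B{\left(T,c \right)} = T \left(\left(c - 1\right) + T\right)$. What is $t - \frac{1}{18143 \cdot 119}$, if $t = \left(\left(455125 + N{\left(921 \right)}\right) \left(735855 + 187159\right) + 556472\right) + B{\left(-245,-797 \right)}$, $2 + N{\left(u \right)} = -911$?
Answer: $\frac{905156751781423574}{2159017} \approx 4.1924 \cdot 10^{11}$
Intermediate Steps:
$N{\left(u \right)} = -913$ ($N{\left(u \right)} = -2 - 911 = -913$)
$B{\left(T,c \right)} = T \left(-1 + T + c\right)$ ($B{\left(T,c \right)} = T \left(\left(-1 + c\right) + T\right) = T \left(-1 + T + c\right)$)
$t = 419244846975$ ($t = \left(\left(455125 - 913\right) \left(735855 + 187159\right) + 556472\right) - 245 \left(-1 - 245 - 797\right) = \left(454212 \cdot 923014 + 556472\right) - -255535 = \left(419244034968 + 556472\right) + 255535 = 419244591440 + 255535 = 419244846975$)
$t - \frac{1}{18143 \cdot 119} = 419244846975 - \frac{1}{18143 \cdot 119} = 419244846975 - \frac{1}{2159017} = \frac{905156751781423574}{2159017}$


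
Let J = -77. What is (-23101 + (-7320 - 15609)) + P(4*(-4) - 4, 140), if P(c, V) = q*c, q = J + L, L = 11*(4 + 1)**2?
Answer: -49990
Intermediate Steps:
L = 275 (L = 11*5**2 = 11*25 = 275)
q = 198 (q = -77 + 275 = 198)
P(c, V) = 198*c
(-23101 + (-7320 - 15609)) + P(4*(-4) - 4, 140) = (-23101 + (-7320 - 15609)) + 198*(4*(-4) - 4) = (-23101 - 22929) + 198*(-16 - 4) = -46030 + 198*(-20) = -46030 - 3960 = -49990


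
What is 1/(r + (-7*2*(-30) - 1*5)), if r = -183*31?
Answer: -1/5258 ≈ -0.00019019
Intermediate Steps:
r = -5673
1/(r + (-7*2*(-30) - 1*5)) = 1/(-5673 + (-7*2*(-30) - 1*5)) = 1/(-5673 + (-14*(-30) - 5)) = 1/(-5673 + (420 - 5)) = 1/(-5673 + 415) = 1/(-5258) = -1/5258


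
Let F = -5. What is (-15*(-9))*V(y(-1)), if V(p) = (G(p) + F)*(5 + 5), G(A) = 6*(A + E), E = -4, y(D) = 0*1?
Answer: -39150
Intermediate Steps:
y(D) = 0
G(A) = -24 + 6*A (G(A) = 6*(A - 4) = 6*(-4 + A) = -24 + 6*A)
V(p) = -290 + 60*p (V(p) = ((-24 + 6*p) - 5)*(5 + 5) = (-29 + 6*p)*10 = -290 + 60*p)
(-15*(-9))*V(y(-1)) = (-15*(-9))*(-290 + 60*0) = 135*(-290 + 0) = 135*(-290) = -39150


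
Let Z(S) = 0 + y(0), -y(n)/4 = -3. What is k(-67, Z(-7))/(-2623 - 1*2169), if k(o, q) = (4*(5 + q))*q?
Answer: -102/599 ≈ -0.17028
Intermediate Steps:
y(n) = 12 (y(n) = -4*(-3) = 12)
Z(S) = 12 (Z(S) = 0 + 12 = 12)
k(o, q) = q*(20 + 4*q) (k(o, q) = (20 + 4*q)*q = q*(20 + 4*q))
k(-67, Z(-7))/(-2623 - 1*2169) = (4*12*(5 + 12))/(-2623 - 1*2169) = (4*12*17)/(-2623 - 2169) = 816/(-4792) = 816*(-1/4792) = -102/599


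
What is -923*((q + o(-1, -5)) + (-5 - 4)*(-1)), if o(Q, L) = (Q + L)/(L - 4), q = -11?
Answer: 3692/3 ≈ 1230.7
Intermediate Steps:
o(Q, L) = (L + Q)/(-4 + L)
-923*((q + o(-1, -5)) + (-5 - 4)*(-1)) = -923*((-11 + (-5 - 1)/(-4 - 5)) + (-5 - 4)*(-1)) = -923*((-11 - 6/(-9)) - 9*(-1)) = -923*((-11 - ⅑*(-6)) + 9) = -923*((-11 + ⅔) + 9) = -923*(-31/3 + 9) = -923*(-4/3) = 3692/3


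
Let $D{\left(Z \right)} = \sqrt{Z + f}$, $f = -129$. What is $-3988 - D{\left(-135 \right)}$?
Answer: $-3988 - 2 i \sqrt{66} \approx -3988.0 - 16.248 i$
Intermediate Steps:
$D{\left(Z \right)} = \sqrt{-129 + Z}$ ($D{\left(Z \right)} = \sqrt{Z - 129} = \sqrt{-129 + Z}$)
$-3988 - D{\left(-135 \right)} = -3988 - \sqrt{-129 - 135} = -3988 - \sqrt{-264} = -3988 - 2 i \sqrt{66}$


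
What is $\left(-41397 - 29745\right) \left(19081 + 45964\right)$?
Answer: $-4627431390$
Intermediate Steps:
$\left(-41397 - 29745\right) \left(19081 + 45964\right) = \left(-71142\right) 65045 = -4627431390$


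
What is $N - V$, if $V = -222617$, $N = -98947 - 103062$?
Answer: $20608$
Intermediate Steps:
$N = -202009$
$N - V = -202009 - -222617 = -202009 + 222617 = 20608$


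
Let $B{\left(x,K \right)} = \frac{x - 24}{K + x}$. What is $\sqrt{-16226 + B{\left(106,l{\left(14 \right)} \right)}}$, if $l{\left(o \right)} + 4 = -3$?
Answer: $\frac{2 i \sqrt{4417303}}{33} \approx 127.38 i$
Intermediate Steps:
$l{\left(o \right)} = -7$ ($l{\left(o \right)} = -4 - 3 = -7$)
$B{\left(x,K \right)} = \frac{-24 + x}{K + x}$
$\sqrt{-16226 + B{\left(106,l{\left(14 \right)} \right)}} = \sqrt{-16226 + \frac{-24 + 106}{-7 + 106}} = \sqrt{-16226 + \frac{1}{99} \cdot 82} = \sqrt{-16226 + \frac{82}{99}} = \sqrt{- \frac{1606292}{99}} = \frac{2 i \sqrt{4417303}}{33}$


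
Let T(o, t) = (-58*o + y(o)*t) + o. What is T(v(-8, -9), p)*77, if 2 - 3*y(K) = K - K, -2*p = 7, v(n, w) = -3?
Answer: 38962/3 ≈ 12987.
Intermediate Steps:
p = -7/2 (p = -½*7 = -7/2 ≈ -3.5000)
y(K) = ⅔ (y(K) = ⅔ - (K - K)/3 = ⅔ - ⅓*0 = ⅔ + 0 = ⅔)
T(o, t) = -57*o + 2*t/3 (T(o, t) = (-58*o + 2*t/3) + o = -57*o + 2*t/3)
T(v(-8, -9), p)*77 = (-57*(-3) + (⅔)*(-7/2))*77 = (171 - 7/3)*77 = (506/3)*77 = 38962/3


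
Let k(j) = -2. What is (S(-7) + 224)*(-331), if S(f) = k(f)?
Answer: -73482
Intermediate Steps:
S(f) = -2
(S(-7) + 224)*(-331) = (-2 + 224)*(-331) = 222*(-331) = -73482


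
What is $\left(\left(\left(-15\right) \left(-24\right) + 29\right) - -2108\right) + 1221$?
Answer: $3718$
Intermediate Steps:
$\left(\left(\left(-15\right) \left(-24\right) + 29\right) - -2108\right) + 1221 = \left(\left(360 + 29\right) + 2108\right) + 1221 = \left(389 + 2108\right) + 1221 = 2497 + 1221 = 3718$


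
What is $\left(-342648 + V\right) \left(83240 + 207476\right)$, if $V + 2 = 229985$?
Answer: $-32753518140$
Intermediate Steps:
$V = 229983$ ($V = -2 + 229985 = 229983$)
$\left(-342648 + V\right) \left(83240 + 207476\right) = \left(-342648 + 229983\right) \left(83240 + 207476\right) = \left(-112665\right) 290716 = -32753518140$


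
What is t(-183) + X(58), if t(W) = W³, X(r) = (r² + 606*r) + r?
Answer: -6089917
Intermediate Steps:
X(r) = r² + 607*r
t(-183) + X(58) = (-183)³ + 58*(607 + 58) = -6128487 + 58*665 = -6128487 + 38570 = -6089917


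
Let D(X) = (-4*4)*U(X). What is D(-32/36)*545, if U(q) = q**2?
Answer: -558080/81 ≈ -6889.9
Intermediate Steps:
D(X) = -16*X**2 (D(X) = (-4*4)*X**2 = -16*X**2)
D(-32/36)*545 = -16*(-32/36)**2*545 = -16*(-32*1/36)**2*545 = -16*(-8/9)**2*545 = -16*64/81*545 = -1024/81*545 = -558080/81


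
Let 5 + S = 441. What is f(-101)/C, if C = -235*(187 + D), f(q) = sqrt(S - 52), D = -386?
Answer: 8*sqrt(6)/46765 ≈ 0.00041903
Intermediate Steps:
S = 436 (S = -5 + 441 = 436)
f(q) = 8*sqrt(6) (f(q) = sqrt(436 - 52) = sqrt(384) = 8*sqrt(6))
C = 46765 (C = -235*(187 - 386) = -235*(-199) = 46765)
f(-101)/C = (8*sqrt(6))/46765 = (8*sqrt(6))*(1/46765) = 8*sqrt(6)/46765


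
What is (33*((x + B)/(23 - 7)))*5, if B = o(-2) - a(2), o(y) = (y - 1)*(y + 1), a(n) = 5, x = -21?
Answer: -3795/16 ≈ -237.19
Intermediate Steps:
o(y) = (1 + y)*(-1 + y) (o(y) = (-1 + y)*(1 + y) = (1 + y)*(-1 + y))
B = -2 (B = (-1 + (-2)**2) - 1*5 = (-1 + 4) - 5 = 3 - 5 = -2)
(33*((x + B)/(23 - 7)))*5 = (33*((-21 - 2)/(23 - 7)))*5 = (33*(-23/16))*5 = -759/16*5 = -3795/16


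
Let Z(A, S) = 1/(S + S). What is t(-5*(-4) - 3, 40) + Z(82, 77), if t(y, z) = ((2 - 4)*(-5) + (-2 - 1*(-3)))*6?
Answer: 10165/154 ≈ 66.006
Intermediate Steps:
Z(A, S) = 1/(2*S)
t(y, z) = 66 (t(y, z) = (-2*(-5) + (-2 + 3))*6 = (10 + 1)*6 = 11*6 = 66)
t(-5*(-4) - 3, 40) + Z(82, 77) = 66 + (1/2)/77 = 66 + (1/2)*(1/77) = 66 + 1/154 = 10165/154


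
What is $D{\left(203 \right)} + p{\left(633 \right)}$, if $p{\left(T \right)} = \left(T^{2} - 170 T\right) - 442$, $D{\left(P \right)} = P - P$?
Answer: $292637$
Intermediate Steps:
$D{\left(P \right)} = 0$
$p{\left(T \right)} = -442 + T^{2} - 170 T$
$D{\left(203 \right)} + p{\left(633 \right)} = 0 - \left(108052 - 400689\right) = 0 - -292637 = 0 + 292637 = 292637$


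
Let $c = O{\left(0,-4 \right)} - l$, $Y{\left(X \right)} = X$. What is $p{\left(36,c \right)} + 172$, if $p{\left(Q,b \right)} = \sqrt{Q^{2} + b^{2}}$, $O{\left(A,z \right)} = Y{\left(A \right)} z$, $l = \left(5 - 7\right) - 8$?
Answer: $172 + 2 \sqrt{349} \approx 209.36$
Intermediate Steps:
$l = -10$ ($l = -2 - 8 = -10$)
$O{\left(A,z \right)} = A z$
$c = 10$ ($c = 0 \left(-4\right) - -10 = 0 + 10 = 10$)
$p{\left(36,c \right)} + 172 = \sqrt{36^{2} + 10^{2}} + 172 = \sqrt{1296 + 100} + 172 = \sqrt{1396} + 172 = 2 \sqrt{349} + 172 = 172 + 2 \sqrt{349}$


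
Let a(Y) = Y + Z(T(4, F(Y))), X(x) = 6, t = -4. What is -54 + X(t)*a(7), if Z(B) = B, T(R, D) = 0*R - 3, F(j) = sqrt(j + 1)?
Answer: -30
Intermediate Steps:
F(j) = sqrt(1 + j)
T(R, D) = -3 (T(R, D) = 0 - 3 = -3)
a(Y) = -3 + Y (a(Y) = Y - 3 = -3 + Y)
-54 + X(t)*a(7) = -54 + 6*(-3 + 7) = -54 + 6*4 = -54 + 24 = -30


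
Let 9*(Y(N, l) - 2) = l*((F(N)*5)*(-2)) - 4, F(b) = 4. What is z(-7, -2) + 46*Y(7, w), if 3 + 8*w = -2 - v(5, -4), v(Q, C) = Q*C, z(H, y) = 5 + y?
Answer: -2779/9 ≈ -308.78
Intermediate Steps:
v(Q, C) = C*Q
w = 15/8 (w = -3/8 + (-2 - (-4)*5)/8 = -3/8 + (-2 - 1*(-20))/8 = -3/8 + (-2 + 20)/8 = -3/8 + (⅛)*18 = -3/8 + 9/4 = 15/8 ≈ 1.8750)
Y(N, l) = 14/9 - 40*l/9 (Y(N, l) = 2 + (l*((4*5)*(-2)) - 4)/9 = 2 + (l*(20*(-2)) - 4)/9 = 2 + (l*(-40) - 4)/9 = 2 + (-40*l - 4)/9 = 2 + (-4 - 40*l)/9 = 2 + (-4/9 - 40*l/9) = 14/9 - 40*l/9)
z(-7, -2) + 46*Y(7, w) = (5 - 2) + 46*(14/9 - 40/9*15/8) = 3 + 46*(14/9 - 25/3) = 3 + 46*(-61/9) = 3 - 2806/9 = -2779/9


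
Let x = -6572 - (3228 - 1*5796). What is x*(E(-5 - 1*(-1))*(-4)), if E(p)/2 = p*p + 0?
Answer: 512512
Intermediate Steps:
E(p) = 2*p² (E(p) = 2*(p*p + 0) = 2*(p² + 0) = 2*p²)
x = -4004 (x = -6572 - (3228 - 5796) = -6572 - 1*(-2568) = -6572 + 2568 = -4004)
x*(E(-5 - 1*(-1))*(-4)) = -4004*2*(-5 - 1*(-1))²*(-4) = -4004*2*(-5 + 1)²*(-4) = -4004*2*(-4)²*(-4) = -4004*2*16*(-4) = -128128*(-4) = -4004*(-128) = 512512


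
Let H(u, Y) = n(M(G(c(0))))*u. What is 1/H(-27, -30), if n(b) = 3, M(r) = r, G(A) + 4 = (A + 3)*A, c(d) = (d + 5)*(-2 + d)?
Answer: -1/81 ≈ -0.012346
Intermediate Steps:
c(d) = (-2 + d)*(5 + d) (c(d) = (5 + d)*(-2 + d) = (-2 + d)*(5 + d))
G(A) = -4 + A*(3 + A) (G(A) = -4 + (A + 3)*A = -4 + (3 + A)*A = -4 + A*(3 + A))
H(u, Y) = 3*u
1/H(-27, -30) = 1/(3*(-27)) = 1/(-81) = -1/81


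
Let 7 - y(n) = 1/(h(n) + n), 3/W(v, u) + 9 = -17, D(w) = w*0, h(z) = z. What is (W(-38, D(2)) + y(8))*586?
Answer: 415767/104 ≈ 3997.8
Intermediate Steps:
D(w) = 0
W(v, u) = -3/26 (W(v, u) = 3/(-9 - 17) = 3/(-26) = 3*(-1/26) = -3/26)
y(n) = 7 - 1/(2*n) (y(n) = 7 - 1/(n + n) = 7 - 1/(2*n))
(W(-38, D(2)) + y(8))*586 = (-3/26 + (7 - 1/2/8))*586 = (-3/26 + (7 - 1/2*1/8))*586 = (-3/26 + (7 - 1/16))*586 = (-3/26 + 111/16)*586 = (1419/208)*586 = 415767/104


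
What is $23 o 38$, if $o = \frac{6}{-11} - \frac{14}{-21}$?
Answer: $\frac{3496}{33} \approx 105.94$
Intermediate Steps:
$o = \frac{4}{33}$ ($o = 6 \left(- \frac{1}{11}\right) - - \frac{2}{3} = - \frac{6}{11} + \frac{2}{3} = \frac{4}{33} \approx 0.12121$)
$23 o 38 = 23 \cdot \frac{4}{33} \cdot 38 = \frac{92}{33} \cdot 38 = \frac{3496}{33}$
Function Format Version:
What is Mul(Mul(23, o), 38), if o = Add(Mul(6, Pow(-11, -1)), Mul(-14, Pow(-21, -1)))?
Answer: Rational(3496, 33) ≈ 105.94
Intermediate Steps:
o = Rational(4, 33) (o = Add(Mul(6, Rational(-1, 11)), Mul(-14, Rational(-1, 21))) = Add(Rational(-6, 11), Rational(2, 3)) = Rational(4, 33) ≈ 0.12121)
Mul(Mul(23, o), 38) = Mul(Mul(23, Rational(4, 33)), 38) = Mul(Rational(92, 33), 38) = Rational(3496, 33)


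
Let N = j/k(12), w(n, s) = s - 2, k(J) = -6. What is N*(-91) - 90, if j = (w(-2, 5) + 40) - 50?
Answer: -1177/6 ≈ -196.17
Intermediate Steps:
w(n, s) = -2 + s
j = -7 (j = ((-2 + 5) + 40) - 50 = (3 + 40) - 50 = 43 - 50 = -7)
N = 7/6 (N = -7/(-6) = -7*(-⅙) = 7/6 ≈ 1.1667)
N*(-91) - 90 = (7/6)*(-91) - 90 = -637/6 - 90 = -1177/6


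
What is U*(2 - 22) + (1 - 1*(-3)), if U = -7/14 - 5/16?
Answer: 81/4 ≈ 20.250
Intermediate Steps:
U = -13/16 (U = -7*1/14 - 5*1/16 = -½ - 5/16 = -13/16 ≈ -0.81250)
U*(2 - 22) + (1 - 1*(-3)) = -13*(2 - 22)/16 + (1 - 1*(-3)) = -13/16*(-20) + (1 + 3) = 65/4 + 4 = 81/4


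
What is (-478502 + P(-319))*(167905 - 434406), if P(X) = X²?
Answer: 100401853241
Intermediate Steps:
(-478502 + P(-319))*(167905 - 434406) = (-478502 + (-319)²)*(167905 - 434406) = (-478502 + 101761)*(-266501) = -376741*(-266501) = 100401853241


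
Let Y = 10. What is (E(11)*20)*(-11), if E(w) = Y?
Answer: -2200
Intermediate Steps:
E(w) = 10
(E(11)*20)*(-11) = (10*20)*(-11) = 200*(-11) = -2200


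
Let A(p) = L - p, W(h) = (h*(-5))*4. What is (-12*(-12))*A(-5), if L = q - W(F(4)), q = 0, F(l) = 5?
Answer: 15120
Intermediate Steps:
W(h) = -20*h (W(h) = -5*h*4 = -20*h)
L = 100 (L = 0 - (-20)*5 = 0 - 1*(-100) = 0 + 100 = 100)
A(p) = 100 - p
(-12*(-12))*A(-5) = (-12*(-12))*(100 - 1*(-5)) = 144*(100 + 5) = 144*105 = 15120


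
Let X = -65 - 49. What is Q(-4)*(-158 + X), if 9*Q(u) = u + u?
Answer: 2176/9 ≈ 241.78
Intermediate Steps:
Q(u) = 2*u/9 (Q(u) = (u + u)/9 = (2*u)/9 = 2*u/9)
X = -114
Q(-4)*(-158 + X) = ((2/9)*(-4))*(-158 - 114) = -8/9*(-272) = 2176/9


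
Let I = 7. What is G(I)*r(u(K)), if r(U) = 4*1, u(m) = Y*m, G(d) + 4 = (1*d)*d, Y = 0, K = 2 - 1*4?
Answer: 180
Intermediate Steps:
K = -2 (K = 2 - 4 = -2)
G(d) = -4 + d**2 (G(d) = -4 + (1*d)*d = -4 + d*d = -4 + d**2)
u(m) = 0 (u(m) = 0*m = 0)
r(U) = 4
G(I)*r(u(K)) = (-4 + 7**2)*4 = (-4 + 49)*4 = 45*4 = 180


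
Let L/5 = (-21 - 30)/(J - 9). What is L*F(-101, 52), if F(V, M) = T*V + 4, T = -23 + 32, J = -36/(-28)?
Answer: -538475/18 ≈ -29915.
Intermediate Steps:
J = 9/7 (J = -36*(-1/28) = 9/7 ≈ 1.2857)
T = 9
F(V, M) = 4 + 9*V (F(V, M) = 9*V + 4 = 4 + 9*V)
L = 595/18 (L = 5*((-21 - 30)/(9/7 - 9)) = 5*(-51/(-54/7)) = 5*(-51*(-7/54)) = 5*(119/18) = 595/18 ≈ 33.056)
L*F(-101, 52) = 595*(4 + 9*(-101))/18 = 595*(4 - 909)/18 = (595/18)*(-905) = -538475/18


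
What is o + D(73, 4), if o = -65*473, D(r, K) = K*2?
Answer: -30737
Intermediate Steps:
D(r, K) = 2*K
o = -30745
o + D(73, 4) = -30745 + 2*4 = -30745 + 8 = -30737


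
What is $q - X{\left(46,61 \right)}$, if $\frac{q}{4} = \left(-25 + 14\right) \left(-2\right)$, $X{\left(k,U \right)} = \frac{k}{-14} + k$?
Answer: $\frac{317}{7} \approx 45.286$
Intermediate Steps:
$X{\left(k,U \right)} = \frac{13 k}{14}$ ($X{\left(k,U \right)} = - \frac{k}{14} + k = \frac{13 k}{14}$)
$q = 88$ ($q = 4 \left(-25 + 14\right) \left(-2\right) = 4 \left(\left(-11\right) \left(-2\right)\right) = 4 \cdot 22 = 88$)
$q - X{\left(46,61 \right)} = 88 - \frac{13}{14} \cdot 46 = 88 - \frac{299}{7} = \frac{317}{7}$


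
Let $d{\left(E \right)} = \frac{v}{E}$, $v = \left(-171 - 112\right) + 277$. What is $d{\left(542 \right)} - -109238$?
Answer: $\frac{29603495}{271} \approx 1.0924 \cdot 10^{5}$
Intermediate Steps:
$v = -6$ ($v = -283 + 277 = -6$)
$d{\left(E \right)} = - \frac{6}{E}$
$d{\left(542 \right)} - -109238 = - \frac{6}{542} - -109238 = \left(-6\right) \frac{1}{542} + 109238 = - \frac{3}{271} + 109238 = \frac{29603495}{271}$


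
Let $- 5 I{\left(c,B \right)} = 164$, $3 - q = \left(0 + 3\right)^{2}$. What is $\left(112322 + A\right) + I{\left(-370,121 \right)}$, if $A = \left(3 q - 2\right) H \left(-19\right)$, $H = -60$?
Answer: $\frac{447446}{5} \approx 89489.0$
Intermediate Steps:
$q = -6$ ($q = 3 - \left(0 + 3\right)^{2} = 3 - 3^{2} = 3 - 9 = -6$)
$I{\left(c,B \right)} = - \frac{164}{5}$ ($I{\left(c,B \right)} = \left(- \frac{1}{5}\right) 164 = - \frac{164}{5}$)
$A = -22800$ ($A = \left(3 \left(-6\right) - 2\right) \left(-60\right) \left(-19\right) = \left(-18 - 2\right) \left(-60\right) \left(-19\right) = \left(-20\right) \left(-60\right) \left(-19\right) = 1200 \left(-19\right) = -22800$)
$\left(112322 + A\right) + I{\left(-370,121 \right)} = \left(112322 - 22800\right) - \frac{164}{5} = 89522 - \frac{164}{5} = \frac{447446}{5}$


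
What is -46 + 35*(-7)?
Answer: -291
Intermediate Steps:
-46 + 35*(-7) = -46 - 245 = -291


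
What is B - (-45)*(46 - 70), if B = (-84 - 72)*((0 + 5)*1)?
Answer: -1860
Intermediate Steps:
B = -780 ≈ -780.00
B - (-45)*(46 - 70) = -780 - (-45)*(46 - 70) = -780 - (-45)*(-24) = -780 - 1*1080 = -780 - 1080 = -1860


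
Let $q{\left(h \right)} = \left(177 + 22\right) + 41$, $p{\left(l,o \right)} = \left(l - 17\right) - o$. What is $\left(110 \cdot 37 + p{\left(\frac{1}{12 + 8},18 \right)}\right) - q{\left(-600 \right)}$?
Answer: $\frac{75901}{20} \approx 3795.1$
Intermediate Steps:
$p{\left(l,o \right)} = -17 + l - o$ ($p{\left(l,o \right)} = \left(-17 + l\right) - o = -17 + l - o$)
$q{\left(h \right)} = 240$ ($q{\left(h \right)} = 199 + 41 = 240$)
$\left(110 \cdot 37 + p{\left(\frac{1}{12 + 8},18 \right)}\right) - q{\left(-600 \right)} = \left(110 \cdot 37 - \left(35 - \frac{1}{12 + 8}\right)\right) - 240 = \left(4070 - \left(35 - \frac{1}{20}\right)\right) - 240 = \left(4070 - \frac{699}{20}\right) - 240 = \frac{80701}{20} - 240 = \frac{75901}{20}$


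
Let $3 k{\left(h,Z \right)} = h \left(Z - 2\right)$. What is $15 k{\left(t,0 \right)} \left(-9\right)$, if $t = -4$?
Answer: $-360$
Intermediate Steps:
$k{\left(h,Z \right)} = \frac{h \left(-2 + Z\right)}{3}$ ($k{\left(h,Z \right)} = \frac{h \left(Z - 2\right)}{3} = \frac{h \left(-2 + Z\right)}{3}$)
$15 k{\left(t,0 \right)} \left(-9\right) = 15 \cdot \frac{1}{3} \left(-4\right) \left(-2 + 0\right) \left(-9\right) = 15 \cdot \frac{1}{3} \left(-4\right) \left(-2\right) \left(-9\right) = 15 \cdot \frac{8}{3} \left(-9\right) = 40 \left(-9\right) = -360$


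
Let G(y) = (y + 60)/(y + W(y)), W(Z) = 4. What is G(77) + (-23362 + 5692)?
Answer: -1431133/81 ≈ -17668.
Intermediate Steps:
G(y) = (60 + y)/(4 + y) (G(y) = (y + 60)/(y + 4) = (60 + y)/(4 + y))
G(77) + (-23362 + 5692) = (60 + 77)/(4 + 77) + (-23362 + 5692) = 137/81 - 17670 = -1431133/81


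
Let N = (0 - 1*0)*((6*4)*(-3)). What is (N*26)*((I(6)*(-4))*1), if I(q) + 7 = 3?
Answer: 0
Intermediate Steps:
I(q) = -4 (I(q) = -7 + 3 = -4)
N = 0 (N = (0 + 0)*(24*(-3)) = 0*(-72) = 0)
(N*26)*((I(6)*(-4))*1) = (0*26)*(-4*(-4)*1) = 0*(16*1) = 0*16 = 0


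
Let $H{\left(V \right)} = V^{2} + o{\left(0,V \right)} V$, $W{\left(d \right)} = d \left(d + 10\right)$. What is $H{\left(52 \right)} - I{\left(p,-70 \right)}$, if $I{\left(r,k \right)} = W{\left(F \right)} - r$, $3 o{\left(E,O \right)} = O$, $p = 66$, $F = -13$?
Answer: $\frac{10897}{3} \approx 3632.3$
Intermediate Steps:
$o{\left(E,O \right)} = \frac{O}{3}$
$W{\left(d \right)} = d \left(10 + d\right)$
$I{\left(r,k \right)} = 39 - r$ ($I{\left(r,k \right)} = - 13 \left(10 - 13\right) - r = \left(-13\right) \left(-3\right) - r = 39 - r$)
$H{\left(V \right)} = \frac{4 V^{2}}{3}$ ($H{\left(V \right)} = V^{2} + \frac{V}{3} V = V^{2} + \frac{V^{2}}{3} = \frac{4 V^{2}}{3}$)
$H{\left(52 \right)} - I{\left(p,-70 \right)} = \frac{4 \cdot 52^{2}}{3} - \left(39 - 66\right) = \frac{4}{3} \cdot 2704 - \left(39 - 66\right) = \frac{10816}{3} - -27 = \frac{10816}{3} + 27 = \frac{10897}{3}$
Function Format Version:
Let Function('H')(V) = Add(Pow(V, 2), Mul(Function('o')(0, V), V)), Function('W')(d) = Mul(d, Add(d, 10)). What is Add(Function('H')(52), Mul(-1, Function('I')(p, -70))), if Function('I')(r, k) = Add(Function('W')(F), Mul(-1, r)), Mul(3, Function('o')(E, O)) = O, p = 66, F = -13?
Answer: Rational(10897, 3) ≈ 3632.3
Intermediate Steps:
Function('o')(E, O) = Mul(Rational(1, 3), O)
Function('W')(d) = Mul(d, Add(10, d))
Function('I')(r, k) = Add(39, Mul(-1, r)) (Function('I')(r, k) = Add(Mul(-13, Add(10, -13)), Mul(-1, r)) = Add(Mul(-13, -3), Mul(-1, r)) = Add(39, Mul(-1, r)))
Function('H')(V) = Mul(Rational(4, 3), Pow(V, 2)) (Function('H')(V) = Add(Pow(V, 2), Mul(Mul(Rational(1, 3), V), V)) = Add(Pow(V, 2), Mul(Rational(1, 3), Pow(V, 2))) = Mul(Rational(4, 3), Pow(V, 2)))
Add(Function('H')(52), Mul(-1, Function('I')(p, -70))) = Add(Mul(Rational(4, 3), Pow(52, 2)), Mul(-1, Add(39, Mul(-1, 66)))) = Add(Mul(Rational(4, 3), 2704), Mul(-1, Add(39, -66))) = Add(Rational(10816, 3), Mul(-1, -27)) = Add(Rational(10816, 3), 27) = Rational(10897, 3)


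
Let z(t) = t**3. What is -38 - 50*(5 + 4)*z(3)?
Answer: -12188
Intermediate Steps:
-38 - 50*(5 + 4)*z(3) = -38 - 50*(5 + 4)*3**3 = -38 - 450*27 = -38 - 50*243 = -38 - 12150 = -12188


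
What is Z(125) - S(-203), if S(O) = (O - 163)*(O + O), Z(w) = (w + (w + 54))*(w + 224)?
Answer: -42500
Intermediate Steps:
Z(w) = (54 + 2*w)*(224 + w) (Z(w) = (w + (54 + w))*(224 + w) = (54 + 2*w)*(224 + w))
S(O) = 2*O*(-163 + O) (S(O) = (-163 + O)*(2*O) = 2*O*(-163 + O))
Z(125) - S(-203) = (12096 + 2*125² + 502*125) - 2*(-203)*(-163 - 203) = (12096 + 2*15625 + 62750) - 2*(-203)*(-366) = (12096 + 31250 + 62750) - 1*148596 = 106096 - 148596 = -42500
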